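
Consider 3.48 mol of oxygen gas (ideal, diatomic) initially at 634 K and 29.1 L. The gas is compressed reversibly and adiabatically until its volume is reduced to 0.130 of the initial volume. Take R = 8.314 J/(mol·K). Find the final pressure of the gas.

P₁ = nRT₁/V₁ = 3.48×8.314×634/29.1 = 630 kPa.
Adiabatic: TV^(γ−1) = const ⇒ T₂ = 634×(7.69)^0.400 = 1430 K; PV^γ = const ⇒ P₂ = 11000 kPa.

11000 kPa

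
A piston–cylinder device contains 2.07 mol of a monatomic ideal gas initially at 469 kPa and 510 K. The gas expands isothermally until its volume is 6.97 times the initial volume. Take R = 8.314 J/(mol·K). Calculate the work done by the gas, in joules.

17000 J

V₁ = nRT₁/P₁ = 2.07×8.314×510/469 = 18.7 L.
Isothermal: T stays 510 K; PV = const ⇒ V₂ = 130 L, P₂ = 67.3 kPa.
W = nRT ln(V₂/V₁) = 2.07×8.314×510×ln(6.97) = 17000 J.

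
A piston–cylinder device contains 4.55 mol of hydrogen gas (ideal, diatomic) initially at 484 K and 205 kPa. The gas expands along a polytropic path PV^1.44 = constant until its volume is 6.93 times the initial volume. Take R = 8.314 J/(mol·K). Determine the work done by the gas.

23900 J

V₁ = nRT₁/P₁ = 4.55×8.314×484/205 = 89.3 L.
Polytropic n=1.44: T₂ = T₁(V₁/V₂)^(n−1) = 484×(0.144)^0.44 = 207 K; P₂ = P₁(V₁/V₂)^n = 12.6 kPa.
W = (P₁V₁−P₂V₂)/(n−1) = (205×89.3−12.6×619)/0.44 = 23900 J.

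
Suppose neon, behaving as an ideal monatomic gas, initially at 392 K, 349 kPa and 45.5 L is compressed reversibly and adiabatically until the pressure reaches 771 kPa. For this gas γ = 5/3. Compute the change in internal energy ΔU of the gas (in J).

n = P₁V₁/(RT₁) = 349×45.5/(8.314×392) = 4.87 mol.
Adiabatic: T₂/T₁ = (P₂/P₁)^((γ−1)/γ) ⇒ T₂ = 392×(2.21)^0.400 = 538 K; V₂ = 28.3 L.
For an ideal gas ΔU = nCvΔT with Cv = (3/2)R = 12.5 J/(mol·K).
ΔU = 4.87×12.5×(538−392) = 8890 J.

8890 J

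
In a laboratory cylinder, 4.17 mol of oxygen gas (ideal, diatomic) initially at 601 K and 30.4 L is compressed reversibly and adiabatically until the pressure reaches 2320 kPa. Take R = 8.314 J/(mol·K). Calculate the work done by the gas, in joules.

-21700 J

P₁ = nRT₁/V₁ = 4.17×8.314×601/30.4 = 685 kPa.
Adiabatic: T₂/T₁ = (P₂/P₁)^((γ−1)/γ) ⇒ T₂ = 601×(3.38)^0.286 = 851 K; V₂ = 12.7 L.
ΔU = nCvΔT = 4.17×20.8×(851−601) = 21700 J.
Q = 0 for an adiabatic process, so W = −ΔU = -21700 J.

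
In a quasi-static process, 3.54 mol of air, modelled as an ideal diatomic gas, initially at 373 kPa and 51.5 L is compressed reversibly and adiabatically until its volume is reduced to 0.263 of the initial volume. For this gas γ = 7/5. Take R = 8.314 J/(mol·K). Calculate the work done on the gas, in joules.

T₁ = P₁V₁/(nR) = 373×51.5/(3.54×8.314) = 653 K.
Adiabatic: TV^(γ−1) = const ⇒ T₂ = 653×(3.80)^0.400 = 1110 K; PV^γ = const ⇒ P₂ = 2420 kPa.
ΔU = nCvΔT = 3.54×20.8×(1110−653) = 33900 J.
Q = 0 for an adiabatic process, so W = −ΔU = -33900 J.
Work done on the gas = −W_by = 33900 J.

33900 J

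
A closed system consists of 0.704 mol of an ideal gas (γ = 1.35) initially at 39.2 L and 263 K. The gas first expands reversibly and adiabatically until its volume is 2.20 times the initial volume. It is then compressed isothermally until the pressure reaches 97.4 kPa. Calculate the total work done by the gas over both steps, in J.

-1240 J

P₁ = nRT₁/V₁ = 0.704×8.314×263/39.2 = 39.3 kPa.
Step 1 — Adiabatic: TV^(γ−1) = const ⇒ T₂ = 263×(0.455)^0.350 = 200 K; PV^γ = const ⇒ P₂ = 13.5 kPa.
ΔU = nCvΔT = 0.704×23.8×(200−263) = -1060 J.
Q = 0 for an adiabatic process, so W = −ΔU = 1060 J.
State after step 1: P = 13.5 kPa, V = 86.2 L, T = 200 K.
Step 2 — Isothermal: T stays 200 K; PV = const ⇒ V₂ = 12.0 L, P₂ = 97.4 kPa.
ΔU = 0 (ideal gas, T constant).
W = nRT ln(V₂/V₁) = 0.704×8.314×200×ln(0.139) = -2300 J.
Q = ΔU + W = -2300 J.
Net over both steps: W = -1240 J, Q = -2300 J, ΔU = -1060 J.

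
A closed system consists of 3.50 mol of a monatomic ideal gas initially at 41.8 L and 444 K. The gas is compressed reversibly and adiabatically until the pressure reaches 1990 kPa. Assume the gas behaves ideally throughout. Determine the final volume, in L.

P₁ = nRT₁/V₁ = 3.50×8.314×444/41.8 = 309 kPa.
Adiabatic: T₂/T₁ = (P₂/P₁)^((γ−1)/γ) ⇒ T₂ = 444×(6.44)^0.400 = 935 K; V₂ = 13.7 L.

13.7 L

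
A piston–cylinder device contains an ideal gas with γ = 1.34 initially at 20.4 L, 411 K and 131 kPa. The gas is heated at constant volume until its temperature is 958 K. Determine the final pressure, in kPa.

Isochoric: V stays 20.4 L; P/T = const ⇒ T₂ = 958 K, P₂ = 305 kPa.

305 kPa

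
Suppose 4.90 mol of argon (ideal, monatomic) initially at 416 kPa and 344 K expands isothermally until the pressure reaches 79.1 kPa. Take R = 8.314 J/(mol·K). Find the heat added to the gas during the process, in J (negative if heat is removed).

V₁ = nRT₁/P₁ = 4.90×8.314×344/416 = 33.7 L.
Isothermal: T stays 344 K; PV = const ⇒ V₂ = 177 L, P₂ = 79.1 kPa.
ΔU = 0 (ideal gas, T constant).
W = nRT ln(V₂/V₁) = 4.90×8.314×344×ln(5.26) = 23300 J.
Q = ΔU + W = 23300 J.

23300 J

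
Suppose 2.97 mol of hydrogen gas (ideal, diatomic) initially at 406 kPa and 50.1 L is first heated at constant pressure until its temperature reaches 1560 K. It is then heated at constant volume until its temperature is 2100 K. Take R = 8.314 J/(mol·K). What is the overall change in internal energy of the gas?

T₁ = P₁V₁/(nR) = 406×50.1/(2.97×8.314) = 824 K.
Step 1 — Isobaric: P stays 406 kPa; V/T = const ⇒ T₂ = 1560 K, V₂ = 94.9 L.
W = PΔV = 406×(94.9−50.1) kPa·L = 18200 J.
ΔU = nCvΔT = 2.97×20.8×(1560−824) = 45400 J.
Q = ΔU + W = nCpΔT = 63600 J.
State after step 1: P = 406 kPa, V = 94.9 L, T = 1560 K.
Step 2 — Isochoric: V stays 94.9 L; P/T = const ⇒ T₂ = 2100 K, P₂ = 547 kPa.
W = 0 (no volume change).
ΔU = nCvΔT = 2.97×20.8×(2100−1560) = 33300 J.
Q = ΔU = 33300 J.
Net over both steps: W = 18200 J, Q = 97000 J, ΔU = 78800 J.

78800 J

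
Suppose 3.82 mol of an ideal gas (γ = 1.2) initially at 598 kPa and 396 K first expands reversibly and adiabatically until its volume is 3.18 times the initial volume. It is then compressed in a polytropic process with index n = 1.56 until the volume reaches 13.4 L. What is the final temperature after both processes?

773 K

V₁ = nRT₁/P₁ = 3.82×8.314×396/598 = 21.0 L.
Step 1 — Adiabatic: TV^(γ−1) = const ⇒ T₂ = 396×(0.314)^0.200 = 314 K; PV^γ = const ⇒ P₂ = 149 kPa.
ΔU = nCvΔT = 3.82×41.6×(314−396) = -13000 J.
Q = 0 for an adiabatic process, so W = −ΔU = 13000 J.
State after step 1: P = 149 kPa, V = 66.9 L, T = 314 K.
Step 2 — Polytropic n=1.56: T₂ = T₁(V₁/V₂)^(n−1) = 314×(4.99)^0.56 = 773 K; P₂ = P₁(V₁/V₂)^n = 1830 kPa.
W = (P₁V₁−P₂V₂)/(n−1) = (149×66.9−1830×13.4)/0.56 = -26000 J.
ΔU = nCvΔT = 3.82×41.6×(773−314) = 72900 J.
Q = ΔU + W = 46800 J.
Net over both steps: W = -13000 J, Q = 46800 J, ΔU = 59900 J.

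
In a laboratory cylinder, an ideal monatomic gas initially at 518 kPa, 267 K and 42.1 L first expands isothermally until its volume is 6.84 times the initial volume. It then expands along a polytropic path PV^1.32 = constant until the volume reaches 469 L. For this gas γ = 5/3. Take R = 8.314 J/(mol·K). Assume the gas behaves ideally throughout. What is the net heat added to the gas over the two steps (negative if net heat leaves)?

47100 J

n = P₁V₁/(RT₁) = 518×42.1/(8.314×267) = 9.82 mol.
Step 1 — Isothermal: T stays 267 K; PV = const ⇒ V₂ = 288 L, P₂ = 75.7 kPa.
ΔU = 0 (ideal gas, T constant).
W = nRT ln(V₂/V₁) = 9.82×8.314×267×ln(6.84) = 41900 J.
Q = ΔU + W = 41900 J.
State after step 1: P = 75.7 kPa, V = 288 L, T = 267 K.
Step 2 — Polytropic n=1.32: T₂ = T₁(V₁/V₂)^(n−1) = 267×(0.614)^0.32 = 228 K; P₂ = P₁(V₁/V₂)^n = 39.8 kPa.
W = (P₁V₁−P₂V₂)/(n−1) = (75.7×288−39.8×469)/0.32 = 9850 J.
ΔU = nCvΔT = 9.82×12.5×(228−267) = -4730 J.
Q = ΔU + W = 5120 J.
Net over both steps: W = 51800 J, Q = 47100 J, ΔU = -4730 J.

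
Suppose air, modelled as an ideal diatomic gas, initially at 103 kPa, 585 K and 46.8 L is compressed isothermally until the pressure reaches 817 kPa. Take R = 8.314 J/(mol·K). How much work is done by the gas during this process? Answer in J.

-9980 J

n = P₁V₁/(RT₁) = 103×46.8/(8.314×585) = 0.991 mol.
Isothermal: T stays 585 K; PV = const ⇒ V₂ = 5.90 L, P₂ = 817 kPa.
W = nRT ln(V₂/V₁) = 0.991×8.314×585×ln(0.126) = -9980 J.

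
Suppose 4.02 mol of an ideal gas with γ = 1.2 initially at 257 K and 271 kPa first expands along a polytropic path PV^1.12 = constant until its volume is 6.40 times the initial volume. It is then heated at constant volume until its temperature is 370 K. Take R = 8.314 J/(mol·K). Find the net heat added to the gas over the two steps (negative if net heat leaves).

33200 J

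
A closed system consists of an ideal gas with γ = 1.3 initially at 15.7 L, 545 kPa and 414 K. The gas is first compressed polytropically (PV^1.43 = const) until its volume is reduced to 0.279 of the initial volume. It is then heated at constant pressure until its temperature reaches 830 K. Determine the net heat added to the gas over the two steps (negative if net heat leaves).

16400 J

n = P₁V₁/(RT₁) = 545×15.7/(8.314×414) = 2.49 mol.
Step 1 — Polytropic n=1.43: T₂ = T₁(V₁/V₂)^(n−1) = 414×(3.58)^0.43 = 717 K; P₂ = P₁(V₁/V₂)^n = 3380 kPa.
W = (P₁V₁−P₂V₂)/(n−1) = (545×15.7−3380×4.38)/0.43 = -14600 J.
ΔU = nCvΔT = 2.49×27.7×(717−414) = 20900 J.
Q = ΔU + W = 6310 J.
State after step 1: P = 3380 kPa, V = 4.38 L, T = 717 K.
Step 2 — Isobaric: P stays 3380 kPa; V/T = const ⇒ T₂ = 830 K, V₂ = 5.07 L.
W = PΔV = 3380×(5.07−4.38) kPa·L = 2340 J.
ΔU = nCvΔT = 2.49×27.7×(830−717) = 7800 J.
Q = ΔU + W = nCpΔT = 10100 J.
Net over both steps: W = -12200 J, Q = 16400 J, ΔU = 28700 J.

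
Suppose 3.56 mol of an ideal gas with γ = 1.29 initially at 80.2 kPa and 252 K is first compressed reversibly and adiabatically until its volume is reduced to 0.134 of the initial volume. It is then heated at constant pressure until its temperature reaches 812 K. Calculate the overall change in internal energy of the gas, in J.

57200 J

V₁ = nRT₁/P₁ = 3.56×8.314×252/80.2 = 93.0 L.
Step 1 — Adiabatic: TV^(γ−1) = const ⇒ T₂ = 252×(7.46)^0.290 = 451 K; PV^γ = const ⇒ P₂ = 1070 kPa.
ΔU = nCvΔT = 3.56×28.7×(451−252) = 20300 J.
Q = 0 for an adiabatic process, so W = −ΔU = -20300 J.
State after step 1: P = 1070 kPa, V = 12.5 L, T = 451 K.
Step 2 — Isobaric: P stays 1070 kPa; V/T = const ⇒ T₂ = 812 K, V₂ = 22.4 L.
W = PΔV = 1070×(22.4−12.5) kPa·L = 10700 J.
ΔU = nCvΔT = 3.56×28.7×(812−451) = 36800 J.
Q = ΔU + W = nCpΔT = 47500 J.
Net over both steps: W = -9680 J, Q = 47500 J, ΔU = 57200 J.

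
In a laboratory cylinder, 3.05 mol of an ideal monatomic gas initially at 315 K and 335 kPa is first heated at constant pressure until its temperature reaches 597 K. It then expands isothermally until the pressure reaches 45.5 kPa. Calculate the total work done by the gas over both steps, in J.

V₁ = nRT₁/P₁ = 3.05×8.314×315/335 = 23.8 L.
Step 1 — Isobaric: P stays 335 kPa; V/T = const ⇒ T₂ = 597 K, V₂ = 45.2 L.
W = PΔV = 335×(45.2−23.8) kPa·L = 7150 J.
ΔU = nCvΔT = 3.05×12.5×(597−315) = 10700 J.
Q = ΔU + W = nCpΔT = 17900 J.
State after step 1: P = 335 kPa, V = 45.2 L, T = 597 K.
Step 2 — Isothermal: T stays 597 K; PV = const ⇒ V₂ = 333 L, P₂ = 45.5 kPa.
ΔU = 0 (ideal gas, T constant).
W = nRT ln(V₂/V₁) = 3.05×8.314×597×ln(7.36) = 30200 J.
Q = ΔU + W = 30200 J.
Net over both steps: W = 37400 J, Q = 48100 J, ΔU = 10700 J.

37400 J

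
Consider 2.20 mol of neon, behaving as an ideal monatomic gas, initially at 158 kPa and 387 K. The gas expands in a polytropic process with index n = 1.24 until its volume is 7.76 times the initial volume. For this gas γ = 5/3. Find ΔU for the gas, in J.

V₁ = nRT₁/P₁ = 2.20×8.314×387/158 = 44.8 L.
Polytropic n=1.24: T₂ = T₁(V₁/V₂)^(n−1) = 387×(0.129)^0.24 = 237 K; P₂ = P₁(V₁/V₂)^n = 12.5 kPa.
For an ideal gas ΔU = nCvΔT with Cv = (3/2)R = 12.5 J/(mol·K).
ΔU = 2.20×12.5×(237−387) = -4120 J.

-4120 J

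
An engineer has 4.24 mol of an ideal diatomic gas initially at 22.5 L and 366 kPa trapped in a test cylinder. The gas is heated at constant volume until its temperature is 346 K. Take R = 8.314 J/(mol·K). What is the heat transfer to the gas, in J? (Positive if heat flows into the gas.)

T₁ = P₁V₁/(nR) = 366×22.5/(4.24×8.314) = 234 K.
Isochoric: V stays 22.5 L; P/T = const ⇒ T₂ = 346 K, P₂ = 542 kPa.
W = 0 (no volume change).
ΔU = nCvΔT = 4.24×20.8×(346−234) = 9900 J.
Q = ΔU = 9900 J.

9900 J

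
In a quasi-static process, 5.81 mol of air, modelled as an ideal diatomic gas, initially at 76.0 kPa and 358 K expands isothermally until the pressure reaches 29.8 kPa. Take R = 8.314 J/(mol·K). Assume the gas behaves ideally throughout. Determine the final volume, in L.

580 L

V₁ = nRT₁/P₁ = 5.81×8.314×358/76.0 = 228 L.
Isothermal: T stays 358 K; PV = const ⇒ V₂ = 580 L, P₂ = 29.8 kPa.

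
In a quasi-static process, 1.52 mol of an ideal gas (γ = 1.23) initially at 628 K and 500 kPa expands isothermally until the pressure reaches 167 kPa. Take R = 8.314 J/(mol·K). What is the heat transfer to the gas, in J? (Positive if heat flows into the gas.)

8700 J

V₁ = nRT₁/P₁ = 1.52×8.314×628/500 = 15.9 L.
Isothermal: T stays 628 K; PV = const ⇒ V₂ = 47.5 L, P₂ = 167 kPa.
ΔU = 0 (ideal gas, T constant).
W = nRT ln(V₂/V₁) = 1.52×8.314×628×ln(2.99) = 8700 J.
Q = ΔU + W = 8700 J.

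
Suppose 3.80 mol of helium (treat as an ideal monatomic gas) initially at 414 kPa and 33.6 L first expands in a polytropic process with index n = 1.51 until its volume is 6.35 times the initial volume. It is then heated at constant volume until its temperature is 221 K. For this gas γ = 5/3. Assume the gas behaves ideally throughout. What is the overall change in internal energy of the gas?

-10400 J

T₁ = P₁V₁/(nR) = 414×33.6/(3.80×8.314) = 440 K.
Step 1 — Polytropic n=1.51: T₂ = T₁(V₁/V₂)^(n−1) = 440×(0.157)^0.51 = 172 K; P₂ = P₁(V₁/V₂)^n = 25.4 kPa.
W = (P₁V₁−P₂V₂)/(n−1) = (414×33.6−25.4×213)/0.51 = 16600 J.
ΔU = nCvΔT = 3.80×12.5×(172−440) = -12700 J.
Q = ΔU + W = 3910 J.
State after step 1: P = 25.4 kPa, V = 213 L, T = 172 K.
Step 2 — Isochoric: V stays 213 L; P/T = const ⇒ T₂ = 221 K, P₂ = 32.7 kPa.
W = 0 (no volume change).
ΔU = nCvΔT = 3.80×12.5×(221−172) = 2340 J.
Q = ΔU = 2340 J.
Net over both steps: W = 16600 J, Q = 6260 J, ΔU = -10400 J.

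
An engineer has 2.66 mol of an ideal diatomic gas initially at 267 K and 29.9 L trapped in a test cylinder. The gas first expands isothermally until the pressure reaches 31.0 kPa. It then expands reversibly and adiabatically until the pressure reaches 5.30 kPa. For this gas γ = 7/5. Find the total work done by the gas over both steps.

16800 J

P₁ = nRT₁/V₁ = 2.66×8.314×267/29.9 = 197 kPa.
Step 1 — Isothermal: T stays 267 K; PV = const ⇒ V₂ = 190 L, P₂ = 31.0 kPa.
ΔU = 0 (ideal gas, T constant).
W = nRT ln(V₂/V₁) = 2.66×8.314×267×ln(6.37) = 10900 J.
Q = ΔU + W = 10900 J.
State after step 1: P = 31.0 kPa, V = 190 L, T = 267 K.
Step 2 — Adiabatic: T₂/T₁ = (P₂/P₁)^((γ−1)/γ) ⇒ T₂ = 267×(0.171)^0.286 = 161 K; V₂ = 673 L.
ΔU = nCvΔT = 2.66×20.8×(161−267) = -5850 J.
Q = 0 for an adiabatic process, so W = −ΔU = 5850 J.
Net over both steps: W = 16800 J, Q = 10900 J, ΔU = -5850 J.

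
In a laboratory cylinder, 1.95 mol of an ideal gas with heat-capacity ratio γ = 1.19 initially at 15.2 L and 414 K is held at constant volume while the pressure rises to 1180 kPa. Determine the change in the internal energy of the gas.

59100 J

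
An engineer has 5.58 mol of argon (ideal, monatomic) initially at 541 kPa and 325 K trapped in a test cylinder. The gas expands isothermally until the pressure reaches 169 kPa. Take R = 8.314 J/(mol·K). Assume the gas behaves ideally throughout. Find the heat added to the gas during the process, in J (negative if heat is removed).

17500 J

V₁ = nRT₁/P₁ = 5.58×8.314×325/541 = 27.9 L.
Isothermal: T stays 325 K; PV = const ⇒ V₂ = 89.2 L, P₂ = 169 kPa.
ΔU = 0 (ideal gas, T constant).
W = nRT ln(V₂/V₁) = 5.58×8.314×325×ln(3.20) = 17500 J.
Q = ΔU + W = 17500 J.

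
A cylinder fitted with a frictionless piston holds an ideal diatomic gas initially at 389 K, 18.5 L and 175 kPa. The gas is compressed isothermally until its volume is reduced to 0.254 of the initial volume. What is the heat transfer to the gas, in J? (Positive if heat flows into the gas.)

-4440 J

n = P₁V₁/(RT₁) = 175×18.5/(8.314×389) = 1.00 mol.
Isothermal: T stays 389 K; PV = const ⇒ V₂ = 4.70 L, P₂ = 689 kPa.
ΔU = 0 (ideal gas, T constant).
W = nRT ln(V₂/V₁) = 1.00×8.314×389×ln(0.254) = -4440 J.
Q = ΔU + W = -4440 J.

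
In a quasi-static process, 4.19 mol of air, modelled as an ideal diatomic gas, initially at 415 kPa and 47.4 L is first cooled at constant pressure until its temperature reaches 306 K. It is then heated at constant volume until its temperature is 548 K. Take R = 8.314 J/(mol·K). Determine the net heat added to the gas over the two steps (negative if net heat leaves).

T₁ = P₁V₁/(nR) = 415×47.4/(4.19×8.314) = 565 K.
Step 1 — Isobaric: P stays 415 kPa; V/T = const ⇒ T₂ = 306 K, V₂ = 25.7 L.
W = PΔV = 415×(25.7−47.4) kPa·L = -9010 J.
ΔU = nCvΔT = 4.19×20.8×(306−565) = -22500 J.
Q = ΔU + W = nCpΔT = -31500 J.
State after step 1: P = 415 kPa, V = 25.7 L, T = 306 K.
Step 2 — Isochoric: V stays 25.7 L; P/T = const ⇒ T₂ = 548 K, P₂ = 743 kPa.
W = 0 (no volume change).
ΔU = nCvΔT = 4.19×20.8×(548−306) = 21100 J.
Q = ΔU = 21100 J.
Net over both steps: W = -9010 J, Q = -10500 J, ΔU = -1450 J.

-10500 J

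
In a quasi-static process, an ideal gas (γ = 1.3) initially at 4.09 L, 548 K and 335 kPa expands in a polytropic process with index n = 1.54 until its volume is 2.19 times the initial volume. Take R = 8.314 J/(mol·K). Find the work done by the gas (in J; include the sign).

876 J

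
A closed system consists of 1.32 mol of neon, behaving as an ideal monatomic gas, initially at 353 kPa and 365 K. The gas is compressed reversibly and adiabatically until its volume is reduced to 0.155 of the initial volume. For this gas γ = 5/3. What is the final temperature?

V₁ = nRT₁/P₁ = 1.32×8.314×365/353 = 11.3 L.
Adiabatic: TV^(γ−1) = const ⇒ T₂ = 365×(6.45)^0.667 = 1260 K; PV^γ = const ⇒ P₂ = 7890 kPa.

1260 K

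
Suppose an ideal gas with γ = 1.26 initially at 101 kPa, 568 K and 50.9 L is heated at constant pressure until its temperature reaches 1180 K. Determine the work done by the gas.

n = P₁V₁/(RT₁) = 101×50.9/(8.314×568) = 1.09 mol.
Isobaric: P stays 101 kPa; V/T = const ⇒ T₂ = 1180 K, V₂ = 106 L.
W = PΔV = 101×(106−50.9) kPa·L = 5540 J.

5540 J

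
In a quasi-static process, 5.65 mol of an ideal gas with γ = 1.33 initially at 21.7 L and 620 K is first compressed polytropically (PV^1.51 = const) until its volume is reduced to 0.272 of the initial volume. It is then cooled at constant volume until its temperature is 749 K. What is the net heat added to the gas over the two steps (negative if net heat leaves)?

-35500 J

P₁ = nRT₁/V₁ = 5.65×8.314×620/21.7 = 1340 kPa.
Step 1 — Polytropic n=1.51: T₂ = T₁(V₁/V₂)^(n−1) = 620×(3.68)^0.51 = 1200 K; P₂ = P₁(V₁/V₂)^n = 9580 kPa.
W = (P₁V₁−P₂V₂)/(n−1) = (1340×21.7−9580×5.90)/0.51 = -53800 J.
ΔU = nCvΔT = 5.65×25.2×(1200−620) = 83200 J.
Q = ΔU + W = 29400 J.
State after step 1: P = 9580 kPa, V = 5.90 L, T = 1200 K.
Step 2 — Isochoric: V stays 5.90 L; P/T = const ⇒ T₂ = 749 K, P₂ = 5960 kPa.
W = 0 (no volume change).
ΔU = nCvΔT = 5.65×25.2×(749−1200) = -64800 J.
Q = ΔU = -64800 J.
Net over both steps: W = -53800 J, Q = -35500 J, ΔU = 18400 J.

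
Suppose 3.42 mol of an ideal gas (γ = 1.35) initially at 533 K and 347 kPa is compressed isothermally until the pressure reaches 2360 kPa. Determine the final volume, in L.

V₁ = nRT₁/P₁ = 3.42×8.314×533/347 = 43.7 L.
Isothermal: T stays 533 K; PV = const ⇒ V₂ = 6.42 L, P₂ = 2360 kPa.

6.42 L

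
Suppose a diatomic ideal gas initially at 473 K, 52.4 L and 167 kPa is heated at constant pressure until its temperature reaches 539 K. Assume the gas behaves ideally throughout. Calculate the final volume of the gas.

59.7 L

Isobaric: P stays 167 kPa; V/T = const ⇒ T₂ = 539 K, V₂ = 59.7 L.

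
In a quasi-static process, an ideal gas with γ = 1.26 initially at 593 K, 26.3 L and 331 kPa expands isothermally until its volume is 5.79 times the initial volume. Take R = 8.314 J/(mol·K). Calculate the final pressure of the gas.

Isothermal: T stays 593 K; PV = const ⇒ V₂ = 152 L, P₂ = 57.2 kPa.

57.2 kPa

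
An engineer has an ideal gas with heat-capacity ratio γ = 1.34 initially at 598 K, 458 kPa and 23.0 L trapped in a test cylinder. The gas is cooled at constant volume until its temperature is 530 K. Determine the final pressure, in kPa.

406 kPa

Isochoric: V stays 23.0 L; P/T = const ⇒ T₂ = 530 K, P₂ = 406 kPa.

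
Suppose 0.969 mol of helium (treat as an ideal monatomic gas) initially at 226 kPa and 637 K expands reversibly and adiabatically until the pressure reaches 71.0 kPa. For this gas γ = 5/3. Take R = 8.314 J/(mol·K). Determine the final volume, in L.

45.5 L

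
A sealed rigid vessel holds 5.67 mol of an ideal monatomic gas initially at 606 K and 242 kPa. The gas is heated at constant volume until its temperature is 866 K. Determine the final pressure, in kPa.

346 kPa

V₁ = nRT₁/P₁ = 5.67×8.314×606/242 = 118 L.
Isochoric: V stays 118 L; P/T = const ⇒ T₂ = 866 K, P₂ = 346 kPa.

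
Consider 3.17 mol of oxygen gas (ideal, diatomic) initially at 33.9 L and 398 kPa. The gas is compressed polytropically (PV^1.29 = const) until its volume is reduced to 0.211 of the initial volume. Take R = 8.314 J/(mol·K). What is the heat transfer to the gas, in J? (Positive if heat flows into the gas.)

T₁ = P₁V₁/(nR) = 398×33.9/(3.17×8.314) = 512 K.
Polytropic n=1.29: T₂ = T₁(V₁/V₂)^(n−1) = 512×(4.74)^0.29 = 804 K; P₂ = P₁(V₁/V₂)^n = 2960 kPa.
W = (P₁V₁−P₂V₂)/(n−1) = (398×33.9−2960×7.15)/0.29 = -26500 J.
ΔU = nCvΔT = 3.17×20.8×(804−512) = 19200 J.
Q = ΔU + W = -7300 J.

-7300 J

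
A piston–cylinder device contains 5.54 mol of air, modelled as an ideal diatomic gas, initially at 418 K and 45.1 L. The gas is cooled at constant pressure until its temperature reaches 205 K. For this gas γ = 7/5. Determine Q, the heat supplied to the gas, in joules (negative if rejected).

P₁ = nRT₁/V₁ = 5.54×8.314×418/45.1 = 427 kPa.
Isobaric: P stays 427 kPa; V/T = const ⇒ T₂ = 205 K, V₂ = 22.1 L.
W = PΔV = 427×(22.1−45.1) kPa·L = -9810 J.
ΔU = nCvΔT = 5.54×20.8×(205−418) = -24500 J.
Q = ΔU + W = nCpΔT = -34300 J.

-34300 J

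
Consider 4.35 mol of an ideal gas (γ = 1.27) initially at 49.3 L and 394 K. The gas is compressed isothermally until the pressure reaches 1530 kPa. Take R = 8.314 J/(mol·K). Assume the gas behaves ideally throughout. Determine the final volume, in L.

9.31 L

P₁ = nRT₁/V₁ = 4.35×8.314×394/49.3 = 289 kPa.
Isothermal: T stays 394 K; PV = const ⇒ V₂ = 9.31 L, P₂ = 1530 kPa.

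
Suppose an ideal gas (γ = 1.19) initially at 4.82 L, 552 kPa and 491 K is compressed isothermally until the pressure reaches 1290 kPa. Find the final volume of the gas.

Isothermal: T stays 491 K; PV = const ⇒ V₂ = 2.06 L, P₂ = 1290 kPa.

2.06 L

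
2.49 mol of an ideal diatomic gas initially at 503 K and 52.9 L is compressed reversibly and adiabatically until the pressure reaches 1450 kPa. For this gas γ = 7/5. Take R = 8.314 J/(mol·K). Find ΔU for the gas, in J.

20000 J

P₁ = nRT₁/V₁ = 2.49×8.314×503/52.9 = 197 kPa.
Adiabatic: T₂/T₁ = (P₂/P₁)^((γ−1)/γ) ⇒ T₂ = 503×(7.37)^0.286 = 890 K; V₂ = 12.7 L.
For an ideal gas ΔU = nCvΔT with Cv = (5/2)R = 20.8 J/(mol·K).
ΔU = 2.49×20.8×(890−503) = 20000 J.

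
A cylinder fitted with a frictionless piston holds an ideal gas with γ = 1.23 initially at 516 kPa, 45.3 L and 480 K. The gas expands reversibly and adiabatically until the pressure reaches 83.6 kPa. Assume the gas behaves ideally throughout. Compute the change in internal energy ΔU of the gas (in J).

n = P₁V₁/(RT₁) = 516×45.3/(8.314×480) = 5.86 mol.
Adiabatic: T₂/T₁ = (P₂/P₁)^((γ−1)/γ) ⇒ T₂ = 480×(0.162)^0.187 = 342 K; V₂ = 199 L.
For an ideal gas ΔU = nCvΔT with Cv = R/(γ−1) = 36.1 J/(mol·K).
ΔU = 5.86×36.1×(342−480) = -29300 J.

-29300 J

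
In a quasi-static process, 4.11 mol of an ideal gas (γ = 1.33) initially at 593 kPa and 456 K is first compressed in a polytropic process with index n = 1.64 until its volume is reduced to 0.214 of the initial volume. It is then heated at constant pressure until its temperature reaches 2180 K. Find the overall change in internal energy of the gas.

V₁ = nRT₁/P₁ = 4.11×8.314×456/593 = 26.3 L.
Step 1 — Polytropic n=1.64: T₂ = T₁(V₁/V₂)^(n−1) = 456×(4.67)^0.64 = 1220 K; P₂ = P₁(V₁/V₂)^n = 7430 kPa.
W = (P₁V₁−P₂V₂)/(n−1) = (593×26.3−7430×5.62)/0.64 = -41000 J.
ΔU = nCvΔT = 4.11×25.2×(1220−456) = 79400 J.
Q = ΔU + W = 38500 J.
State after step 1: P = 7430 kPa, V = 5.62 L, T = 1220 K.
Step 2 — Isobaric: P stays 7430 kPa; V/T = const ⇒ T₂ = 2180 K, V₂ = 10.0 L.
W = PΔV = 7430×(10.0−5.62) kPa·L = 32700 J.
ΔU = nCvΔT = 4.11×25.2×(2180−1220) = 99100 J.
Q = ΔU + W = nCpΔT = 132000 J.
Net over both steps: W = -8270 J, Q = 170000 J, ΔU = 179000 J.

179000 J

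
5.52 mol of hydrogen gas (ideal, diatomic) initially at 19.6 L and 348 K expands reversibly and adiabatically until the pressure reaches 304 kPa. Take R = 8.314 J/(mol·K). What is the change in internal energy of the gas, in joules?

P₁ = nRT₁/V₁ = 5.52×8.314×348/19.6 = 815 kPa.
Adiabatic: T₂/T₁ = (P₂/P₁)^((γ−1)/γ) ⇒ T₂ = 348×(0.373)^0.286 = 263 K; V₂ = 39.6 L.
For an ideal gas ΔU = nCvΔT with Cv = (5/2)R = 20.8 J/(mol·K).
ΔU = 5.52×20.8×(263−348) = -9800 J.

-9800 J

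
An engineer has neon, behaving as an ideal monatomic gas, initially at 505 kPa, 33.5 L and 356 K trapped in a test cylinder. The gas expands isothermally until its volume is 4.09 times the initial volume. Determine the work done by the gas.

23800 J

n = P₁V₁/(RT₁) = 505×33.5/(8.314×356) = 5.72 mol.
Isothermal: T stays 356 K; PV = const ⇒ V₂ = 137 L, P₂ = 123 kPa.
W = nRT ln(V₂/V₁) = 5.72×8.314×356×ln(4.09) = 23800 J.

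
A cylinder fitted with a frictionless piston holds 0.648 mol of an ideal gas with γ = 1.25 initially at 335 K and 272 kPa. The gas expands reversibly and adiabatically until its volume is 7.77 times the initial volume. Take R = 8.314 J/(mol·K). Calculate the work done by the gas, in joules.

2900 J

V₁ = nRT₁/P₁ = 0.648×8.314×335/272 = 6.64 L.
Adiabatic: TV^(γ−1) = const ⇒ T₂ = 335×(0.129)^0.250 = 201 K; PV^γ = const ⇒ P₂ = 21.0 kPa.
ΔU = nCvΔT = 0.648×33.3×(201−335) = -2900 J.
Q = 0 for an adiabatic process, so W = −ΔU = 2900 J.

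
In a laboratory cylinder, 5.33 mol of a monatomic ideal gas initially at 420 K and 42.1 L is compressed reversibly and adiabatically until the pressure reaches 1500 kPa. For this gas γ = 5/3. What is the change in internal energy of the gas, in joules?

17600 J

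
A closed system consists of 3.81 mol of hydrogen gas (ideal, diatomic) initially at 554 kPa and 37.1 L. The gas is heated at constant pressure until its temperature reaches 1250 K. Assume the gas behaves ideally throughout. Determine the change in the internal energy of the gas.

47600 J

T₁ = P₁V₁/(nR) = 554×37.1/(3.81×8.314) = 649 K.
Isobaric: P stays 554 kPa; V/T = const ⇒ T₂ = 1250 K, V₂ = 71.5 L.
For an ideal gas ΔU = nCvΔT with Cv = (5/2)R = 20.8 J/(mol·K).
ΔU = 3.81×20.8×(1250−649) = 47600 J.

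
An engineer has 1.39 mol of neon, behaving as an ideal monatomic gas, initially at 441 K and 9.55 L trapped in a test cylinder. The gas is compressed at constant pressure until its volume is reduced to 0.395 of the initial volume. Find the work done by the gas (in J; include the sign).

P₁ = nRT₁/V₁ = 1.39×8.314×441/9.55 = 534 kPa.
Isobaric: P stays 534 kPa; V/T = const ⇒ T₂ = 174 K, V₂ = 3.77 L.
W = PΔV = 534×(3.77−9.55) kPa·L = -3080 J.

-3080 J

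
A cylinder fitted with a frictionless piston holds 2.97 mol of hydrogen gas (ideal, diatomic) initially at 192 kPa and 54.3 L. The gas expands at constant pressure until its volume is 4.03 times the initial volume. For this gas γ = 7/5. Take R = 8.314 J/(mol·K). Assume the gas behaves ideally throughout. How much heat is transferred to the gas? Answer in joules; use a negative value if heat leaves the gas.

111000 J

T₁ = P₁V₁/(nR) = 192×54.3/(2.97×8.314) = 422 K.
Isobaric: P stays 192 kPa; V/T = const ⇒ T₂ = 1700 K, V₂ = 219 L.
W = PΔV = 192×(219−54.3) kPa·L = 31600 J.
ΔU = nCvΔT = 2.97×20.8×(1700−422) = 79000 J.
Q = ΔU + W = nCpΔT = 111000 J.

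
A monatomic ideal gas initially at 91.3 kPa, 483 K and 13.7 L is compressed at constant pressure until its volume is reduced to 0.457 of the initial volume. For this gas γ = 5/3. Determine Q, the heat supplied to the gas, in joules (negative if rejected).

-1700 J

n = P₁V₁/(RT₁) = 91.3×13.7/(8.314×483) = 0.311 mol.
Isobaric: P stays 91.3 kPa; V/T = const ⇒ T₂ = 221 K, V₂ = 6.26 L.
W = PΔV = 91.3×(6.26−13.7) kPa·L = -679 J.
ΔU = nCvΔT = 0.311×12.5×(221−483) = -1020 J.
Q = ΔU + W = nCpΔT = -1700 J.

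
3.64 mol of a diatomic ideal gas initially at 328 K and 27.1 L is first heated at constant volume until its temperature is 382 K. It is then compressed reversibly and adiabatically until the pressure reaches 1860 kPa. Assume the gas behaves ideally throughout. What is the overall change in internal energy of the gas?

19200 J

P₁ = nRT₁/V₁ = 3.64×8.314×328/27.1 = 366 kPa.
Step 1 — Isochoric: V stays 27.1 L; P/T = const ⇒ T₂ = 382 K, P₂ = 427 kPa.
W = 0 (no volume change).
ΔU = nCvΔT = 3.64×20.8×(382−328) = 4090 J.
Q = ΔU = 4090 J.
State after step 1: P = 427 kPa, V = 27.1 L, T = 382 K.
Step 2 — Adiabatic: T₂/T₁ = (P₂/P₁)^((γ−1)/γ) ⇒ T₂ = 382×(4.36)^0.286 = 582 K; V₂ = 9.47 L.
ΔU = nCvΔT = 3.64×20.8×(582−382) = 15100 J.
Q = 0 for an adiabatic process, so W = −ΔU = -15100 J.
Net over both steps: W = -15100 J, Q = 4090 J, ΔU = 19200 J.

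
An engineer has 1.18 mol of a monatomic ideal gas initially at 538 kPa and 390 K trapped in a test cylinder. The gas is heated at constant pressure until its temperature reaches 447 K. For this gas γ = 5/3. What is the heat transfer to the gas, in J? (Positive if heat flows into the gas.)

1400 J

V₁ = nRT₁/P₁ = 1.18×8.314×390/538 = 7.11 L.
Isobaric: P stays 538 kPa; V/T = const ⇒ T₂ = 447 K, V₂ = 8.15 L.
W = PΔV = 538×(8.15−7.11) kPa·L = 559 J.
ΔU = nCvΔT = 1.18×12.5×(447−390) = 839 J.
Q = ΔU + W = nCpΔT = 1400 J.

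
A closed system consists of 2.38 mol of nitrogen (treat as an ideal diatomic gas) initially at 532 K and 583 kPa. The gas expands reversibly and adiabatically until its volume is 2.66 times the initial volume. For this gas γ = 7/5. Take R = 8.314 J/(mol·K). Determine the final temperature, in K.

360 K

V₁ = nRT₁/P₁ = 2.38×8.314×532/583 = 18.1 L.
Adiabatic: TV^(γ−1) = const ⇒ T₂ = 532×(0.376)^0.400 = 360 K; PV^γ = const ⇒ P₂ = 148 kPa.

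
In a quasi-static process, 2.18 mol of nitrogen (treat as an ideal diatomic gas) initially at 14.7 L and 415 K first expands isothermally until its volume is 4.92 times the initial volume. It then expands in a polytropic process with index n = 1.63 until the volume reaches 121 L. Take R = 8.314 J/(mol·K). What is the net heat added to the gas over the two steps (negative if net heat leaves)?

10100 J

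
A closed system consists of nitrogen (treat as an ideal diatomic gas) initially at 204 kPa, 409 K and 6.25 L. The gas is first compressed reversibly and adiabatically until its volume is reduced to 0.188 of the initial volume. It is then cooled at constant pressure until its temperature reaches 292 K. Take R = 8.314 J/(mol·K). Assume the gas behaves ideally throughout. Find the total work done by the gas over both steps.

n = P₁V₁/(RT₁) = 204×6.25/(8.314×409) = 0.375 mol.
Step 1 — Adiabatic: TV^(γ−1) = const ⇒ T₂ = 409×(5.32)^0.400 = 798 K; PV^γ = const ⇒ P₂ = 2120 kPa.
ΔU = nCvΔT = 0.375×20.8×(798−409) = 3030 J.
Q = 0 for an adiabatic process, so W = −ΔU = -3030 J.
State after step 1: P = 2120 kPa, V = 1.18 L, T = 798 K.
Step 2 — Isobaric: P stays 2120 kPa; V/T = const ⇒ T₂ = 292 K, V₂ = 0.430 L.
W = PΔV = 2120×(0.430−1.18) kPa·L = -1580 J.
ΔU = nCvΔT = 0.375×20.8×(292−798) = -3940 J.
Q = ΔU + W = nCpΔT = -5520 J.
Net over both steps: W = -4610 J, Q = -5520 J, ΔU = -912 J.

-4610 J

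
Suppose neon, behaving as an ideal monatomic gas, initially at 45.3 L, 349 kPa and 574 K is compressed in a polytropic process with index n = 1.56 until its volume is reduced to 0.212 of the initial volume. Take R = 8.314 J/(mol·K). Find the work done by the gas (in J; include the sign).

-39100 J

n = P₁V₁/(RT₁) = 349×45.3/(8.314×574) = 3.31 mol.
Polytropic n=1.56: T₂ = T₁(V₁/V₂)^(n−1) = 574×(4.72)^0.56 = 1370 K; P₂ = P₁(V₁/V₂)^n = 3920 kPa.
W = (P₁V₁−P₂V₂)/(n−1) = (349×45.3−3920×9.60)/0.56 = -39100 J.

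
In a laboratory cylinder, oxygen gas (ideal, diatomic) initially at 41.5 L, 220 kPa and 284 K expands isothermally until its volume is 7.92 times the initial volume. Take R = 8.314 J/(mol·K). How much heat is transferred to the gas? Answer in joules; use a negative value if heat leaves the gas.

18900 J

n = P₁V₁/(RT₁) = 220×41.5/(8.314×284) = 3.87 mol.
Isothermal: T stays 284 K; PV = const ⇒ V₂ = 329 L, P₂ = 27.8 kPa.
ΔU = 0 (ideal gas, T constant).
W = nRT ln(V₂/V₁) = 3.87×8.314×284×ln(7.92) = 18900 J.
Q = ΔU + W = 18900 J.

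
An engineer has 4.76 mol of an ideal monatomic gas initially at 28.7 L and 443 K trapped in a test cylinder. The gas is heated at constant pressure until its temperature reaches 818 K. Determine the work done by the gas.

14800 J

P₁ = nRT₁/V₁ = 4.76×8.314×443/28.7 = 611 kPa.
Isobaric: P stays 611 kPa; V/T = const ⇒ T₂ = 818 K, V₂ = 53.0 L.
W = PΔV = 611×(53.0−28.7) kPa·L = 14800 J.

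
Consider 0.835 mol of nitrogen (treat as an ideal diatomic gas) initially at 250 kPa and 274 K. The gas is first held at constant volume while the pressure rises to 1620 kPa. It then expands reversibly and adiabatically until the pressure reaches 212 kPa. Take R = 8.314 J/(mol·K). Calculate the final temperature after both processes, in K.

993 K

V₁ = nRT₁/P₁ = 0.835×8.314×274/250 = 7.61 L.
Step 1 — Isochoric: V stays 7.61 L; P/T = const ⇒ T₂ = 1780 K, P₂ = 1620 kPa.
W = 0 (no volume change).
ΔU = nCvΔT = 0.835×20.8×(1780−274) = 26100 J.
Q = ΔU = 26100 J.
State after step 1: P = 1620 kPa, V = 7.61 L, T = 1780 K.
Step 2 — Adiabatic: T₂/T₁ = (P₂/P₁)^((γ−1)/γ) ⇒ T₂ = 1780×(0.131)^0.286 = 993 K; V₂ = 32.5 L.
ΔU = nCvΔT = 0.835×20.8×(993−1780) = -13600 J.
Q = 0 for an adiabatic process, so W = −ΔU = 13600 J.
Net over both steps: W = 13600 J, Q = 26100 J, ΔU = 12500 J.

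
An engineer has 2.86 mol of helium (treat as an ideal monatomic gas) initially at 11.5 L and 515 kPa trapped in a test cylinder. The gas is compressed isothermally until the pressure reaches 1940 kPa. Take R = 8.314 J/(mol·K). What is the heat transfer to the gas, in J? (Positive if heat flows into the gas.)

-7850 J

T₁ = P₁V₁/(nR) = 515×11.5/(2.86×8.314) = 249 K.
Isothermal: T stays 249 K; PV = const ⇒ V₂ = 3.05 L, P₂ = 1940 kPa.
ΔU = 0 (ideal gas, T constant).
W = nRT ln(V₂/V₁) = 2.86×8.314×249×ln(0.265) = -7850 J.
Q = ΔU + W = -7850 J.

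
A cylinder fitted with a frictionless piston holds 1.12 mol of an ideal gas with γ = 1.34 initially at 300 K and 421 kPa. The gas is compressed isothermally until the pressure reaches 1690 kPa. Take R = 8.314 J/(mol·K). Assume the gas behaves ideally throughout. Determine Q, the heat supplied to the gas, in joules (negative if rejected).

-3880 J

V₁ = nRT₁/P₁ = 1.12×8.314×300/421 = 6.64 L.
Isothermal: T stays 300 K; PV = const ⇒ V₂ = 1.65 L, P₂ = 1690 kPa.
ΔU = 0 (ideal gas, T constant).
W = nRT ln(V₂/V₁) = 1.12×8.314×300×ln(0.249) = -3880 J.
Q = ΔU + W = -3880 J.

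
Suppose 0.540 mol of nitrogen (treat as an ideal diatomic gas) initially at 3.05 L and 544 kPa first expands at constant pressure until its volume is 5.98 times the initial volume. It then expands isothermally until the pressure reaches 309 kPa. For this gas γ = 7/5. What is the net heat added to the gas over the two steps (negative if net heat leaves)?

T₁ = P₁V₁/(nR) = 544×3.05/(0.540×8.314) = 370 K.
Step 1 — Isobaric: P stays 544 kPa; V/T = const ⇒ T₂ = 2210 K, V₂ = 18.2 L.
W = PΔV = 544×(18.2−3.05) kPa·L = 8260 J.
ΔU = nCvΔT = 0.540×20.8×(2210−370) = 20700 J.
Q = ΔU + W = nCpΔT = 28900 J.
State after step 1: P = 544 kPa, V = 18.2 L, T = 2210 K.
Step 2 — Isothermal: T stays 2210 K; PV = const ⇒ V₂ = 32.1 L, P₂ = 309 kPa.
ΔU = 0 (ideal gas, T constant).
W = nRT ln(V₂/V₁) = 0.540×8.314×2210×ln(1.76) = 5610 J.
Q = ΔU + W = 5610 J.
Net over both steps: W = 13900 J, Q = 34500 J, ΔU = 20700 J.

34500 J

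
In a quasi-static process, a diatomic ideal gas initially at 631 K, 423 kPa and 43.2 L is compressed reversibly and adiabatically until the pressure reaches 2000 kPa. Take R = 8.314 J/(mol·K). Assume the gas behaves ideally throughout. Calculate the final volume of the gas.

Adiabatic: T₂/T₁ = (P₂/P₁)^((γ−1)/γ) ⇒ T₂ = 631×(4.73)^0.286 = 984 K; V₂ = 14.2 L.

14.2 L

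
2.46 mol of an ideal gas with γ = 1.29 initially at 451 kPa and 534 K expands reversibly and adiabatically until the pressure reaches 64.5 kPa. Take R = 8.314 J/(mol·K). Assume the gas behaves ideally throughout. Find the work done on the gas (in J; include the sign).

-13300 J

V₁ = nRT₁/P₁ = 2.46×8.314×534/451 = 24.2 L.
Adiabatic: T₂/T₁ = (P₂/P₁)^((γ−1)/γ) ⇒ T₂ = 534×(0.143)^0.225 = 345 K; V₂ = 109 L.
ΔU = nCvΔT = 2.46×28.7×(345−534) = -13300 J.
Q = 0 for an adiabatic process, so W = −ΔU = 13300 J.
Work done on the gas = −W_by = -13300 J.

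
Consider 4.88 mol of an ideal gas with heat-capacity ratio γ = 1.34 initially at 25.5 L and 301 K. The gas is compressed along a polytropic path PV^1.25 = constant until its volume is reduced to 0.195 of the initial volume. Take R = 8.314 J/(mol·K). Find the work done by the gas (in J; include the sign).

P₁ = nRT₁/V₁ = 4.88×8.314×301/25.5 = 479 kPa.
Polytropic n=1.25: T₂ = T₁(V₁/V₂)^(n−1) = 301×(5.13)^0.25 = 453 K; P₂ = P₁(V₁/V₂)^n = 3700 kPa.
W = (P₁V₁−P₂V₂)/(n−1) = (479×25.5−3700×4.97)/0.25 = -24700 J.

-24700 J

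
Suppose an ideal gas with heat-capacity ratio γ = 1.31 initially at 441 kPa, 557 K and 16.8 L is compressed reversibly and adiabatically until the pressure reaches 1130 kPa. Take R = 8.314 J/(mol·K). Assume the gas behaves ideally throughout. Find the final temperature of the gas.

Adiabatic: T₂/T₁ = (P₂/P₁)^((γ−1)/γ) ⇒ T₂ = 557×(2.56)^0.237 = 696 K; V₂ = 8.19 L.

696 K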